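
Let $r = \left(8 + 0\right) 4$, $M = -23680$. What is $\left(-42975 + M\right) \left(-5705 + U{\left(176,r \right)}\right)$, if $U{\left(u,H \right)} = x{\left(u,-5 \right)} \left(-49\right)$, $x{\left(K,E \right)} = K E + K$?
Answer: $-1919064105$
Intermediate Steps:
$x{\left(K,E \right)} = K + E K$ ($x{\left(K,E \right)} = E K + K = K + E K$)
$r = 32$ ($r = 8 \cdot 4 = 32$)
$U{\left(u,H \right)} = 196 u$ ($U{\left(u,H \right)} = u \left(1 - 5\right) \left(-49\right) = u \left(-4\right) \left(-49\right) = - 4 u \left(-49\right) = 196 u$)
$\left(-42975 + M\right) \left(-5705 + U{\left(176,r \right)}\right) = \left(-42975 - 23680\right) \left(-5705 + 196 \cdot 176\right) = - 66655 \left(-5705 + 34496\right) = \left(-66655\right) 28791 = -1919064105$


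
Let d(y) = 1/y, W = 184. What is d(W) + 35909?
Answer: 6607257/184 ≈ 35909.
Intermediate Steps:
d(W) + 35909 = 1/184 + 35909 = 6607257/184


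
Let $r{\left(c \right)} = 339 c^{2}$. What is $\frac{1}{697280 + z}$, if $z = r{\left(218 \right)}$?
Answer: $\frac{1}{16807916} \approx 5.9496 \cdot 10^{-8}$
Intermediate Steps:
$z = 16110636$ ($z = 339 \cdot 218^{2} = 339 \cdot 47524 = 16110636$)
$\frac{1}{697280 + z} = \frac{1}{697280 + 16110636} = \frac{1}{16807916}$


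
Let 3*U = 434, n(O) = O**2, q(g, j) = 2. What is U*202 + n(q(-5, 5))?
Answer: 87680/3 ≈ 29227.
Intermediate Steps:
U = 434/3 (U = (1/3)*434 = 434/3 ≈ 144.67)
U*202 + n(q(-5, 5)) = (434/3)*202 + 2**2 = 87668/3 + 4 = 87680/3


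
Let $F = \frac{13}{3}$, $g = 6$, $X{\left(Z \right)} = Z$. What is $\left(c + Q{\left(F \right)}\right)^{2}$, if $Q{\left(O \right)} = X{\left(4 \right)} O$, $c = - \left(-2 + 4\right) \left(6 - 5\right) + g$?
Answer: $\frac{4096}{9} \approx 455.11$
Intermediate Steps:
$F = \frac{13}{3}$ ($F = 13 \cdot \frac{1}{3} = \frac{13}{3} \approx 4.3333$)
$c = 4$ ($c = - \left(-2 + 4\right) \left(6 - 5\right) + 6 = - 2 \cdot 1 + 6 = \left(-1\right) 2 + 6 = -2 + 6 = 4$)
$Q{\left(O \right)} = 4 O$
$\left(c + Q{\left(F \right)}\right)^{2} = \left(4 + 4 \cdot \frac{13}{3}\right)^{2} = \left(4 + \frac{52}{3}\right)^{2} = \left(\frac{64}{3}\right)^{2} = \frac{4096}{9}$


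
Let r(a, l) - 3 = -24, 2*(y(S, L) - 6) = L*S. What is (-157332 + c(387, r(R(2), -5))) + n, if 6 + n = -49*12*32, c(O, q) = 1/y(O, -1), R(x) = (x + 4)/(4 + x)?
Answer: -66057752/375 ≈ -1.7615e+5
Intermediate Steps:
R(x) = 1 (R(x) = (4 + x)/(4 + x) = 1)
y(S, L) = 6 + L*S/2 (y(S, L) = 6 + (L*S)/2 = 6 + L*S/2)
r(a, l) = -21 (r(a, l) = 3 - 24 = -21)
c(O, q) = 1/(6 - O/2) (c(O, q) = 1/(6 + (½)*(-1)*O) = 1/(6 - O/2))
n = -18822 (n = -6 - 49*12*32 = -6 - 588*32 = -6 - 18816 = -18822)
(-157332 + c(387, r(R(2), -5))) + n = (-157332 - 2/(-12 + 387)) - 18822 = (-157332 - 2/375) - 18822 = -58999502/375 - 18822 = -66057752/375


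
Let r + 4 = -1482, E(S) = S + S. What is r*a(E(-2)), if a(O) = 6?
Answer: -8916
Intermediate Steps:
E(S) = 2*S
r = -1486 (r = -4 - 1482 = -1486)
r*a(E(-2)) = -1486*6 = -8916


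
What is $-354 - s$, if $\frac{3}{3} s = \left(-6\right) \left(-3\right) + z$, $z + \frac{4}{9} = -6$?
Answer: $- \frac{3290}{9} \approx -365.56$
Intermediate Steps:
$z = - \frac{58}{9}$ ($z = - \frac{4}{9} - 6 = - \frac{58}{9} \approx -6.4444$)
$s = \frac{104}{9}$ ($s = \left(-6\right) \left(-3\right) - \frac{58}{9} = 18 - \frac{58}{9} = \frac{104}{9} \approx 11.556$)
$-354 - s = -354 - \frac{104}{9} = - \frac{3290}{9}$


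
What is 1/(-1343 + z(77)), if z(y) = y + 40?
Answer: -1/1226 ≈ -0.00081566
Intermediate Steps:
z(y) = 40 + y
1/(-1343 + z(77)) = 1/(-1343 + (40 + 77)) = 1/(-1343 + 117) = 1/(-1226) = -1/1226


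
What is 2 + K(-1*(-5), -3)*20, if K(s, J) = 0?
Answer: 2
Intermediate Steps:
2 + K(-1*(-5), -3)*20 = 2 + 0*20 = 2 + 0 = 2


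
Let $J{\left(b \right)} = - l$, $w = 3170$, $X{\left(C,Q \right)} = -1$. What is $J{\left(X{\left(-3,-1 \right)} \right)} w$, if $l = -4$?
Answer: $12680$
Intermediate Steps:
$J{\left(b \right)} = 4$ ($J{\left(b \right)} = \left(-1\right) \left(-4\right) = 4$)
$J{\left(X{\left(-3,-1 \right)} \right)} w = 4 \cdot 3170 = 12680$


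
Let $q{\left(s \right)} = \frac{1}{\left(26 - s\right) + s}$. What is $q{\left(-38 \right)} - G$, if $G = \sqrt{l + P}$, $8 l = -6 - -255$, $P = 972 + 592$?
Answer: $\frac{1}{26} - \frac{\sqrt{25522}}{4} \approx -39.901$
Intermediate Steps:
$P = 1564$
$l = \frac{249}{8}$ ($l = \frac{-6 - -255}{8} = \frac{-6 + 255}{8} = \frac{1}{8} \cdot 249 = \frac{249}{8} \approx 31.125$)
$q{\left(s \right)} = \frac{1}{26}$
$G = \frac{\sqrt{25522}}{4}$ ($G = \sqrt{\frac{249}{8} + 1564} = \sqrt{\frac{12761}{8}} = \frac{\sqrt{25522}}{4} \approx 39.939$)
$q{\left(-38 \right)} - G = \frac{1}{26} - \frac{\sqrt{25522}}{4}$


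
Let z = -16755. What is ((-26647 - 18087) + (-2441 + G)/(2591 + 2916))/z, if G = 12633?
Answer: 246339946/92269785 ≈ 2.6698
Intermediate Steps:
((-26647 - 18087) + (-2441 + G)/(2591 + 2916))/z = ((-26647 - 18087) + (-2441 + 12633)/(2591 + 2916))/(-16755) = (-44734 + 10192/5507)*(-1/16755) = -246339946/5507*(-1/16755) = 246339946/92269785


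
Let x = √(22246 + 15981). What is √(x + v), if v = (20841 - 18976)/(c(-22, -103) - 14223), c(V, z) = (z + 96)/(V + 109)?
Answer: √(-12548477190 + 95698659904*√38227)/309352 ≈ 13.978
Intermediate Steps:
c(V, z) = (96 + z)/(109 + V)
v = -162255/1237408 (v = (20841 - 18976)/((96 - 103)/(109 - 22) - 14223) = 1865/(-7/87 - 14223) = 1865/(-1237408/87) = 1865*(-87/1237408) = -162255/1237408 ≈ -0.13112)
x = √38227 ≈ 195.52
√(x + v) = √(√38227 - 162255/1237408) = √(-162255/1237408 + √38227)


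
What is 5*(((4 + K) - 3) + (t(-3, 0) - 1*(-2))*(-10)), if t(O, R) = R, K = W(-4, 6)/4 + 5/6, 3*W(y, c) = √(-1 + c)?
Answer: -545/6 + 5*√5/12 ≈ -89.902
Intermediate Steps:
W(y, c) = √(-1 + c)/3
K = ⅚ + √5/12 (K = (√(-1 + 6)/3)/4 + 5/6 = (√5/3)*(¼) + 5*(⅙) = √5/12 + ⅚ = ⅚ + √5/12 ≈ 1.0197)
5*(((4 + K) - 3) + (t(-3, 0) - 1*(-2))*(-10)) = 5*(((4 + (⅚ + √5/12)) - 3) + (0 - 1*(-2))*(-10)) = 5*(((29/6 + √5/12) - 3) + (0 + 2)*(-10)) = 5*((11/6 + √5/12) + 2*(-10)) = 5*((11/6 + √5/12) - 20) = 5*(-109/6 + √5/12) = -545/6 + 5*√5/12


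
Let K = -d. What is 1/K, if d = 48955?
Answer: -1/48955 ≈ -2.0427e-5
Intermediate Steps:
K = -48955 (K = -1*48955 = -48955)
1/K = 1/(-48955) = -1/48955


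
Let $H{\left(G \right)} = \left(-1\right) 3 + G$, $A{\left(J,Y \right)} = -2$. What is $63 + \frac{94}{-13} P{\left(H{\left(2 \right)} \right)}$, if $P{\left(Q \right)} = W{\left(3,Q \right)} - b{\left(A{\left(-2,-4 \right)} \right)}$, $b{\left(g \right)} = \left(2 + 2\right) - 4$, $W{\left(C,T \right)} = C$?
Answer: $\frac{537}{13} \approx 41.308$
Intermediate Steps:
$H{\left(G \right)} = -3 + G$
$b{\left(g \right)} = 0$ ($b{\left(g \right)} = 4 - 4 = 0$)
$P{\left(Q \right)} = 3$ ($P{\left(Q \right)} = 3 - 0 = 3 + 0 = 3$)
$63 + \frac{94}{-13} P{\left(H{\left(2 \right)} \right)} = 63 + \frac{94}{-13} \cdot 3 = 63 + 94 \left(- \frac{1}{13}\right) 3 = 63 - \frac{282}{13} = \frac{537}{13}$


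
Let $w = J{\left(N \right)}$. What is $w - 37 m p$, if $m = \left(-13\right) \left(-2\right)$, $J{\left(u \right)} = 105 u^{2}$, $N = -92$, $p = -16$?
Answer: $904112$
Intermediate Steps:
$w = 888720$ ($w = 105 \left(-92\right)^{2} = 105 \cdot 8464 = 888720$)
$m = 26$
$w - 37 m p = 888720 - 37 \cdot 26 \left(-16\right) = 888720 - 962 \left(-16\right) = 888720 - -15392 = 888720 + 15392 = 904112$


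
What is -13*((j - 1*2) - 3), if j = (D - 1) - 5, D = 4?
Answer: 91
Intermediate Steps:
j = -2 (j = (4 - 1) - 5 = 3 - 5 = -2)
-13*((j - 1*2) - 3) = -13*((-2 - 1*2) - 3) = -13*((-2 - 2) - 3) = -13*(-4 - 3) = -13*(-7) = 91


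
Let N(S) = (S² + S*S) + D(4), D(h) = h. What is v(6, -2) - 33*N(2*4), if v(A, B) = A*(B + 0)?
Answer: -4368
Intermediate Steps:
v(A, B) = A*B
N(S) = 4 + 2*S² (N(S) = (S² + S*S) + 4 = (S² + S²) + 4 = 2*S² + 4 = 4 + 2*S²)
v(6, -2) - 33*N(2*4) = 6*(-2) - 33*(4 + 2*(2*4)²) = -12 - 33*(4 + 2*8²) = -12 - 33*(4 + 2*64) = -12 - 33*(4 + 128) = -12 - 33*132 = -12 - 4356 = -4368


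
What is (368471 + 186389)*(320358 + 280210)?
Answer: 333231160480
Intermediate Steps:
(368471 + 186389)*(320358 + 280210) = 554860*600568 = 333231160480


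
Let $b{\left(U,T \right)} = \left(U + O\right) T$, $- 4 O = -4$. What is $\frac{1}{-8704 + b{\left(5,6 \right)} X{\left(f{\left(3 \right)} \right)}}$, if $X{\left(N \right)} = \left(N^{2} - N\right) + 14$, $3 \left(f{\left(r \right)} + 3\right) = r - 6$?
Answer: $- \frac{1}{7480} \approx -0.00013369$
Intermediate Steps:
$O = 1$ ($O = \left(- \frac{1}{4}\right) \left(-4\right) = 1$)
$f{\left(r \right)} = -5 + \frac{r}{3}$ ($f{\left(r \right)} = -3 + \frac{r - 6}{3} = -3 + \frac{-6 + r}{3} = -3 + \left(-2 + \frac{r}{3}\right) = -5 + \frac{r}{3}$)
$X{\left(N \right)} = 14 + N^{2} - N$
$b{\left(U,T \right)} = T \left(1 + U\right)$ ($b{\left(U,T \right)} = \left(U + 1\right) T = \left(1 + U\right) T = T \left(1 + U\right)$)
$\frac{1}{-8704 + b{\left(5,6 \right)} X{\left(f{\left(3 \right)} \right)}} = \frac{1}{-8704 + 6 \left(1 + 5\right) \left(14 + \left(-5 + \frac{1}{3} \cdot 3\right)^{2} - \left(-5 + \frac{1}{3} \cdot 3\right)\right)} = \frac{1}{-8704 + 6 \cdot 6 \left(14 + \left(-5 + 1\right)^{2} - \left(-5 + 1\right)\right)} = \frac{1}{-8704 + 36 \left(14 + \left(-4\right)^{2} - -4\right)} = \frac{1}{-8704 + 36 \left(14 + 16 + 4\right)} = \frac{1}{-8704 + 36 \cdot 34} = \frac{1}{-8704 + 1224} = \frac{1}{-7480} = - \frac{1}{7480}$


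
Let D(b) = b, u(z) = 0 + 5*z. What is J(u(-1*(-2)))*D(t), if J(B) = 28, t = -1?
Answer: -28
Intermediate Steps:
u(z) = 5*z
J(u(-1*(-2)))*D(t) = 28*(-1) = -28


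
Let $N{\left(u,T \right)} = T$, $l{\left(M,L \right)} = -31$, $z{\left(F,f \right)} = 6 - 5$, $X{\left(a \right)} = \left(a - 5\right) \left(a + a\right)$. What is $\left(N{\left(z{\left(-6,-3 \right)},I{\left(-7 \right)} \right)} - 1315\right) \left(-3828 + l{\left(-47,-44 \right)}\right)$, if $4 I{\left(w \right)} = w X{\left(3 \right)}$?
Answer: $4993546$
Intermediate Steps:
$X{\left(a \right)} = 2 a \left(-5 + a\right)$ ($X{\left(a \right)} = \left(-5 + a\right) 2 a = 2 a \left(-5 + a\right)$)
$z{\left(F,f \right)} = 1$ ($z{\left(F,f \right)} = 6 - 5 = 1$)
$I{\left(w \right)} = - 3 w$ ($I{\left(w \right)} = \frac{w 2 \cdot 3 \left(-5 + 3\right)}{4} = \frac{w 2 \cdot 3 \left(-2\right)}{4} = \frac{w \left(-12\right)}{4} = \frac{\left(-12\right) w}{4} = - 3 w$)
$\left(N{\left(z{\left(-6,-3 \right)},I{\left(-7 \right)} \right)} - 1315\right) \left(-3828 + l{\left(-47,-44 \right)}\right) = \left(\left(-3\right) \left(-7\right) - 1315\right) \left(-3828 - 31\right) = \left(21 - 1315\right) \left(-3859\right) = \left(-1294\right) \left(-3859\right) = 4993546$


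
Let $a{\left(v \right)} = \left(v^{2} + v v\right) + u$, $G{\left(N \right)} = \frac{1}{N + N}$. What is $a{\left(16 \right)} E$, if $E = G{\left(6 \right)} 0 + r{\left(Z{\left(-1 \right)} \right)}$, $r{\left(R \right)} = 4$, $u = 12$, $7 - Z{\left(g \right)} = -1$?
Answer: $2096$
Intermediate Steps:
$Z{\left(g \right)} = 8$ ($Z{\left(g \right)} = 7 - -1 = 7 + 1 = 8$)
$G{\left(N \right)} = \frac{1}{2 N}$
$E = 4$ ($E = \frac{1}{2 \cdot 6} \cdot 0 + 4 = \frac{1}{2} \cdot \frac{1}{6} \cdot 0 + 4 = \frac{1}{12} \cdot 0 + 4 = 0 + 4 = 4$)
$a{\left(v \right)} = 12 + 2 v^{2}$ ($a{\left(v \right)} = \left(v^{2} + v v\right) + 12 = \left(v^{2} + v^{2}\right) + 12 = 2 v^{2} + 12 = 12 + 2 v^{2}$)
$a{\left(16 \right)} E = \left(12 + 2 \cdot 16^{2}\right) 4 = \left(12 + 2 \cdot 256\right) 4 = \left(12 + 512\right) 4 = 524 \cdot 4 = 2096$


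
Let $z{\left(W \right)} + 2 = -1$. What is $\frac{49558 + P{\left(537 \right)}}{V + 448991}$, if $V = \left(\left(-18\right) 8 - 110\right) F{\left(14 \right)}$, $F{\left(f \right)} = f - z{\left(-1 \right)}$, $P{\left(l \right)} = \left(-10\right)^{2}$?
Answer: $\frac{49658}{444673} \approx 0.11167$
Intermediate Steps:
$P{\left(l \right)} = 100$
$z{\left(W \right)} = -3$ ($z{\left(W \right)} = -2 - 1 = -3$)
$F{\left(f \right)} = 3 + f$ ($F{\left(f \right)} = f - -3 = f + 3 = 3 + f$)
$V = -4318$ ($V = \left(\left(-18\right) 8 - 110\right) \left(3 + 14\right) = \left(-144 - 110\right) 17 = \left(-254\right) 17 = -4318$)
$\frac{49558 + P{\left(537 \right)}}{V + 448991} = \frac{49558 + 100}{-4318 + 448991} = \frac{49658}{444673}$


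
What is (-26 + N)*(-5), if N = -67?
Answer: 465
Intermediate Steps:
(-26 + N)*(-5) = (-26 - 67)*(-5) = -93*(-5) = 465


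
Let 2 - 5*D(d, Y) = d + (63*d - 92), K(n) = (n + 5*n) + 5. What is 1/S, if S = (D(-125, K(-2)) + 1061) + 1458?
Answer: 5/20689 ≈ 0.00024167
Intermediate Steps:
K(n) = 5 + 6*n (K(n) = 6*n + 5 = 5 + 6*n)
D(d, Y) = 94/5 - 64*d/5 (D(d, Y) = ⅖ - (d + (63*d - 92))/5 = ⅖ - (d + (-92 + 63*d))/5 = ⅖ - (-92 + 64*d)/5 = ⅖ + (92/5 - 64*d/5) = 94/5 - 64*d/5)
S = 20689/5 (S = ((94/5 - 64/5*(-125)) + 1061) + 1458 = ((94/5 + 1600) + 1061) + 1458 = (8094/5 + 1061) + 1458 = 13399/5 + 1458 = 20689/5 ≈ 4137.8)
1/S = 1/(20689/5) = 5/20689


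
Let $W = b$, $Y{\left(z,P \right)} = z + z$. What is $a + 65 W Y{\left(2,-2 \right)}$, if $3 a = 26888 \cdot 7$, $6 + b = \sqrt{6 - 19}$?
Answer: $\frac{183536}{3} + 260 i \sqrt{13} \approx 61179.0 + 937.44 i$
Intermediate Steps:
$Y{\left(z,P \right)} = 2 z$
$b = -6 + i \sqrt{13}$ ($b = -6 + \sqrt{6 - 19} = -6 + \sqrt{-13} = -6 + i \sqrt{13} \approx -6.0 + 3.6056 i$)
$W = -6 + i \sqrt{13} \approx -6.0 + 3.6056 i$
$a = \frac{188216}{3}$ ($a = \frac{26888 \cdot 7}{3} = \frac{1}{3} \cdot 188216 = \frac{188216}{3} \approx 62739.0$)
$a + 65 W Y{\left(2,-2 \right)} = \frac{188216}{3} + 65 \left(-6 + i \sqrt{13}\right) 2 \cdot 2 = \frac{188216}{3} + \left(-390 + 65 i \sqrt{13}\right) 4 = \frac{188216}{3} - \left(1560 - 260 i \sqrt{13}\right) = \frac{183536}{3} + 260 i \sqrt{13}$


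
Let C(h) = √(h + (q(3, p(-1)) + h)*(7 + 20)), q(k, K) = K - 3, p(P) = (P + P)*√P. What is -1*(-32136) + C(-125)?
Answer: 32136 + √(-3581 - 54*I) ≈ 32136.0 - 59.843*I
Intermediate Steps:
p(P) = 2*P^(3/2) (p(P) = (2*P)*√P = 2*P^(3/2))
q(k, K) = -3 + K
C(h) = √(-81 - 54*I + 28*h) (C(h) = √(h + ((-3 + 2*(-1)^(3/2)) + h)*(7 + 20)) = √(h + ((-3 + 2*(-I)) + h)*27) = √(h + ((-3 - 2*I) + h)*27) = √(h + (-3 + h - 2*I)*27) = √(h + (-81 - 54*I + 27*h)) = √(-81 - 54*I + 28*h))
-1*(-32136) + C(-125) = -1*(-32136) + √(-81 - 54*I + 28*(-125)) = 32136 + √(-81 - 54*I - 3500) = 32136 + √(-3581 - 54*I)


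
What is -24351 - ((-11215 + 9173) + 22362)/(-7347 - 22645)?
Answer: -91289359/3749 ≈ -24350.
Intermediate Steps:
-24351 - ((-11215 + 9173) + 22362)/(-7347 - 22645) = -24351 - (-2042 + 22362)/(-29992) = -24351 - 20320*(-1)/29992 = -24351 - 1*(-2540/3749) = -24351 + 2540/3749 = -91289359/3749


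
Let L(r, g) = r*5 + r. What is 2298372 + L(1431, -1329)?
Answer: 2306958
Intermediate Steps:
L(r, g) = 6*r (L(r, g) = 5*r + r = 6*r)
2298372 + L(1431, -1329) = 2298372 + 6*1431 = 2298372 + 8586 = 2306958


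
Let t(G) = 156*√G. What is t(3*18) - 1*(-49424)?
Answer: 49424 + 468*√6 ≈ 50570.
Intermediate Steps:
t(3*18) - 1*(-49424) = 156*√(3*18) - 1*(-49424) = 156*√54 + 49424 = 156*(3*√6) + 49424 = 468*√6 + 49424 = 49424 + 468*√6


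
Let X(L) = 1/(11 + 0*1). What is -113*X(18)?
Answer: -113/11 ≈ -10.273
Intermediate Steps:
X(L) = 1/11 (X(L) = 1/(11 + 0) = 1/11)
-113*X(18) = -113*1/11 = -113/11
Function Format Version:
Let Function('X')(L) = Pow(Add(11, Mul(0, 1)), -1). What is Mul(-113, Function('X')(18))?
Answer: Rational(-113, 11) ≈ -10.273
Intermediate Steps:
Function('X')(L) = Rational(1, 11) (Function('X')(L) = Pow(Add(11, 0), -1) = Pow(11, -1) = Rational(1, 11))
Mul(-113, Function('X')(18)) = Mul(-113, Rational(1, 11)) = Rational(-113, 11)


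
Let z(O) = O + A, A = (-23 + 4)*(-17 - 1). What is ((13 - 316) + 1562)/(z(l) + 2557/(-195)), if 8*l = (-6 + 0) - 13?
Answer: 1964040/509359 ≈ 3.8559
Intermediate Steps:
l = -19/8 (l = ((-6 + 0) - 13)/8 = (-6 - 13)/8 = (1/8)*(-19) = -19/8 ≈ -2.3750)
A = 342 (A = -19*(-18) = 342)
z(O) = 342 + O (z(O) = O + 342 = 342 + O)
((13 - 316) + 1562)/(z(l) + 2557/(-195)) = ((13 - 316) + 1562)/((342 - 19/8) + 2557/(-195)) = (-303 + 1562)/(2717/8 + 2557*(-1/195)) = 1259/(2717/8 - 2557/195) = 1259/(509359/1560) = 1259*(1560/509359) = 1964040/509359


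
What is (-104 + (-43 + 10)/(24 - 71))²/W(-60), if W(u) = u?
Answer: -4714205/26508 ≈ -177.84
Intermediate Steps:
(-104 + (-43 + 10)/(24 - 71))²/W(-60) = (-104 + (-43 + 10)/(24 - 71))²/(-60) = (-104 - 33/(-47))²*(-1/60) = (-104 - 33*(-1/47))²*(-1/60) = (-104 + 33/47)²*(-1/60) = (-4855/47)²*(-1/60) = (23571025/2209)*(-1/60) = -4714205/26508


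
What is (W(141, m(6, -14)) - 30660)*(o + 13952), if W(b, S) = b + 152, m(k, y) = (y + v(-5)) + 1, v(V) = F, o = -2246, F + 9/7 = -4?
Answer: -355476102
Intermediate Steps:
F = -37/7 (F = -9/7 - 4 = -37/7 ≈ -5.2857)
v(V) = -37/7
m(k, y) = -30/7 + y (m(k, y) = (y - 37/7) + 1 = (-37/7 + y) + 1 = -30/7 + y)
W(b, S) = 152 + b
(W(141, m(6, -14)) - 30660)*(o + 13952) = ((152 + 141) - 30660)*(-2246 + 13952) = (293 - 30660)*11706 = -30367*11706 = -355476102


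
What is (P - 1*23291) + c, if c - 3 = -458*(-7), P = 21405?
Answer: 1323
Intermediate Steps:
c = 3209 (c = 3 - 458*(-7) = 3 - 229*(-14) = 3 + 3206 = 3209)
(P - 1*23291) + c = (21405 - 1*23291) + 3209 = (21405 - 23291) + 3209 = -1886 + 3209 = 1323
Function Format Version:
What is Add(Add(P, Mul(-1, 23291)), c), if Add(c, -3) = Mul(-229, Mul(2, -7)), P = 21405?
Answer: 1323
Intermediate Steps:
c = 3209 (c = Add(3, Mul(-229, Mul(2, -7))) = Add(3, Mul(-229, -14)) = Add(3, 3206) = 3209)
Add(Add(P, Mul(-1, 23291)), c) = Add(Add(21405, Mul(-1, 23291)), 3209) = Add(Add(21405, -23291), 3209) = Add(-1886, 3209) = 1323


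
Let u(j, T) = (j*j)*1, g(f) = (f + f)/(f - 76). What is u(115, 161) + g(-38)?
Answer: 39677/3 ≈ 13226.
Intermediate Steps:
g(f) = 2*f/(-76 + f) (g(f) = (2*f)/(-76 + f) = 2*f/(-76 + f))
u(j, T) = j**2 (u(j, T) = j**2*1 = j**2)
u(115, 161) + g(-38) = 115**2 + 2*(-38)/(-76 - 38) = 13225 + 2*(-38)/(-114) = 13225 + 2*(-38)*(-1/114) = 13225 + 2/3 = 39677/3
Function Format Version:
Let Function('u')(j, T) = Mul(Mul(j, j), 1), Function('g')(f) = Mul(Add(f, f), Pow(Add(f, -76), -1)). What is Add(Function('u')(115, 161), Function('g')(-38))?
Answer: Rational(39677, 3) ≈ 13226.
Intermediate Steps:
Function('g')(f) = Mul(2, f, Pow(Add(-76, f), -1)) (Function('g')(f) = Mul(Mul(2, f), Pow(Add(-76, f), -1)) = Mul(2, f, Pow(Add(-76, f), -1)))
Function('u')(j, T) = Pow(j, 2) (Function('u')(j, T) = Mul(Pow(j, 2), 1) = Pow(j, 2))
Add(Function('u')(115, 161), Function('g')(-38)) = Add(Pow(115, 2), Mul(2, -38, Pow(Add(-76, -38), -1))) = Add(13225, Mul(2, -38, Pow(-114, -1))) = Add(13225, Mul(2, -38, Rational(-1, 114))) = Add(13225, Rational(2, 3)) = Rational(39677, 3)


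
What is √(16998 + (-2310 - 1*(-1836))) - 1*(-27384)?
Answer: 27384 + 18*√51 ≈ 27513.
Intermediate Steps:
√(16998 + (-2310 - 1*(-1836))) - 1*(-27384) = √(16998 + (-2310 + 1836)) + 27384 = √(16998 - 474) + 27384 = √16524 + 27384 = 18*√51 + 27384 = 27384 + 18*√51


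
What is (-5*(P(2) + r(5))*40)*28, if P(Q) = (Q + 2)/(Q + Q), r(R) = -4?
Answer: 16800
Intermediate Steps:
P(Q) = (2 + Q)/(2*Q) (P(Q) = (2 + Q)/((2*Q)) = (2 + Q)*(1/(2*Q)) = (2 + Q)/(2*Q))
(-5*(P(2) + r(5))*40)*28 = (-5*((½)*(2 + 2)/2 - 4)*40)*28 = (-5*((½)*(½)*4 - 4)*40)*28 = (-5*(1 - 4)*40)*28 = (-5*(-3)*40)*28 = (15*40)*28 = 600*28 = 16800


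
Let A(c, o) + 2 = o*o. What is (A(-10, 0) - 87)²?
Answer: 7921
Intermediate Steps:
A(c, o) = -2 + o² (A(c, o) = -2 + o*o = -2 + o²)
(A(-10, 0) - 87)² = ((-2 + 0²) - 87)² = ((-2 + 0) - 87)² = (-2 - 87)² = (-89)² = 7921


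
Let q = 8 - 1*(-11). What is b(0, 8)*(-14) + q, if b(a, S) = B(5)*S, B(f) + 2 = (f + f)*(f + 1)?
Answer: -6477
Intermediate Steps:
B(f) = -2 + 2*f*(1 + f) (B(f) = -2 + (f + f)*(f + 1) = -2 + (2*f)*(1 + f) = -2 + 2*f*(1 + f))
b(a, S) = 58*S (b(a, S) = (-2 + 2*5 + 2*5²)*S = (-2 + 10 + 2*25)*S = (-2 + 10 + 50)*S = 58*S)
q = 19 (q = 8 + 11 = 19)
b(0, 8)*(-14) + q = (58*8)*(-14) + 19 = 464*(-14) + 19 = -6496 + 19 = -6477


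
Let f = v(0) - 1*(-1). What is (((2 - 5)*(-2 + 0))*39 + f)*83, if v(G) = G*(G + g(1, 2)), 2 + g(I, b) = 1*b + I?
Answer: 19505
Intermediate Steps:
g(I, b) = -2 + I + b (g(I, b) = -2 + (1*b + I) = -2 + (b + I) = -2 + (I + b) = -2 + I + b)
v(G) = G*(1 + G) (v(G) = G*(G + (-2 + 1 + 2)) = G*(G + 1) = G*(1 + G))
f = 1 (f = 0*(1 + 0) - 1*(-1) = 0*1 + 1 = 0 + 1 = 1)
(((2 - 5)*(-2 + 0))*39 + f)*83 = (((2 - 5)*(-2 + 0))*39 + 1)*83 = (-3*(-2)*39 + 1)*83 = (6*39 + 1)*83 = (234 + 1)*83 = 235*83 = 19505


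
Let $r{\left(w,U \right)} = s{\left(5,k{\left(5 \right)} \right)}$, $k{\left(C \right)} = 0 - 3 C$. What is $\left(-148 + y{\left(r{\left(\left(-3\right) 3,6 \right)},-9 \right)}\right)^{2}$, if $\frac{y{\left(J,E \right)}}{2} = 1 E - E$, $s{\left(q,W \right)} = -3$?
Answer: $21904$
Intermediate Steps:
$k{\left(C \right)} = - 3 C$
$r{\left(w,U \right)} = -3$
$y{\left(J,E \right)} = 0$ ($y{\left(J,E \right)} = 2 \left(1 E - E\right) = 2 \left(E - E\right) = 2 \cdot 0 = 0$)
$\left(-148 + y{\left(r{\left(\left(-3\right) 3,6 \right)},-9 \right)}\right)^{2} = \left(-148 + 0\right)^{2} = \left(-148\right)^{2} = 21904$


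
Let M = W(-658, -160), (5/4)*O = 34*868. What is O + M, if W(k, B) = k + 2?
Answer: 114768/5 ≈ 22954.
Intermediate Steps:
W(k, B) = 2 + k
O = 118048/5 (O = 4*(34*868)/5 = (⅘)*29512 = 118048/5 ≈ 23610.)
M = -656 (M = 2 - 658 = -656)
O + M = 118048/5 - 656 = 114768/5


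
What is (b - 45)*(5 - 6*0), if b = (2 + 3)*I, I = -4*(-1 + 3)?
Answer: -425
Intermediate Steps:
I = -8 (I = -4*2 = -8)
b = -40 (b = (2 + 3)*(-8) = 5*(-8) = -40)
(b - 45)*(5 - 6*0) = (-40 - 45)*(5 - 6*0) = -85*(5 + 0) = -85*5 = -425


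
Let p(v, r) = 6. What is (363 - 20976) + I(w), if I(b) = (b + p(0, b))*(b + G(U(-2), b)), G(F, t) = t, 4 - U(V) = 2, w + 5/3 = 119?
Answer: 74963/9 ≈ 8329.2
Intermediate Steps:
w = 352/3 (w = -5/3 + 119 = 352/3 ≈ 117.33)
U(V) = 2 (U(V) = 4 - 1*2 = 4 - 2 = 2)
I(b) = 2*b*(6 + b) (I(b) = (b + 6)*(b + b) = (6 + b)*(2*b) = 2*b*(6 + b))
(363 - 20976) + I(w) = (363 - 20976) + 2*(352/3)*(6 + 352/3) = -20613 + 2*(352/3)*(370/3) = -20613 + 260480/9 = 74963/9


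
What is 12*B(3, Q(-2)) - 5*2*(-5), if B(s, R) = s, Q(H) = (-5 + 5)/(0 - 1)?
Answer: 86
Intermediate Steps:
Q(H) = 0 (Q(H) = 0/(-1) = 0*(-1) = 0)
12*B(3, Q(-2)) - 5*2*(-5) = 12*3 - 5*2*(-5) = 36 - 10*(-5) = 36 + 50 = 86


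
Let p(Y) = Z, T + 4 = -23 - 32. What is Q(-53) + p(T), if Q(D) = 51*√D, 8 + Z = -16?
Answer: -24 + 51*I*√53 ≈ -24.0 + 371.29*I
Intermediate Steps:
Z = -24 (Z = -8 - 16 = -24)
T = -59 (T = -4 + (-23 - 32) = -4 - 55 = -59)
p(Y) = -24
Q(-53) + p(T) = 51*√(-53) - 24 = 51*(I*√53) - 24 = 51*I*√53 - 24 = -24 + 51*I*√53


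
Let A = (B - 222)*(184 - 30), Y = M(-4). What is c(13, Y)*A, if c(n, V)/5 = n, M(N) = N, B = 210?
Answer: -120120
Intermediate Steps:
Y = -4
c(n, V) = 5*n
A = -1848 (A = (210 - 222)*(184 - 30) = -12*154 = -1848)
c(13, Y)*A = (5*13)*(-1848) = 65*(-1848) = -120120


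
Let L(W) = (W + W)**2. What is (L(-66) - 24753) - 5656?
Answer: -12985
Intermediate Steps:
L(W) = 4*W**2 (L(W) = (2*W)**2 = 4*W**2)
(L(-66) - 24753) - 5656 = (4*(-66)**2 - 24753) - 5656 = (4*4356 - 24753) - 5656 = (17424 - 24753) - 5656 = -7329 - 5656 = -12985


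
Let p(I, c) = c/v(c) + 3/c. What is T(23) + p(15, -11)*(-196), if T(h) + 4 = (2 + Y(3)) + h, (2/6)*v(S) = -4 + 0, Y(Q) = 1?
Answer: -3439/33 ≈ -104.21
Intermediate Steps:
v(S) = -12 (v(S) = 3*(-4 + 0) = 3*(-4) = -12)
T(h) = -1 + h (T(h) = -4 + ((2 + 1) + h) = -4 + (3 + h) = -1 + h)
p(I, c) = 3/c - c/12 (p(I, c) = c/(-12) + 3/c = c*(-1/12) + 3/c = -c/12 + 3/c = 3/c - c/12)
T(23) + p(15, -11)*(-196) = (-1 + 23) + (3/(-11) - 1/12*(-11))*(-196) = 22 + (3*(-1/11) + 11/12)*(-196) = 22 + (-3/11 + 11/12)*(-196) = 22 + (85/132)*(-196) = 22 - 4165/33 = -3439/33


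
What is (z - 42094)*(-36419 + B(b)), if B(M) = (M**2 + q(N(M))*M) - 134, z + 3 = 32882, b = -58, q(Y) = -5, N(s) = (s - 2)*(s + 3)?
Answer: 303164285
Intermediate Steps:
N(s) = (-2 + s)*(3 + s)
z = 32879 (z = -3 + 32882 = 32879)
B(M) = -134 + M**2 - 5*M (B(M) = (M**2 - 5*M) - 134 = -134 + M**2 - 5*M)
(z - 42094)*(-36419 + B(b)) = (32879 - 42094)*(-36419 + (-134 + (-58)**2 - 5*(-58))) = -9215*(-36419 + (-134 + 3364 + 290)) = -9215*(-36419 + 3520) = -9215*(-32899) = 303164285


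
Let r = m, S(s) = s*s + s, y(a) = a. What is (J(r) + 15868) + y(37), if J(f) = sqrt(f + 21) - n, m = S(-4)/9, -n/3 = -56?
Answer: 15737 + sqrt(201)/3 ≈ 15742.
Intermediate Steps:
n = 168 (n = -3*(-56) = 168)
S(s) = s + s**2 (S(s) = s**2 + s = s + s**2)
m = 4/3 (m = -4*(1 - 4)/9 = -4*(-3)*(1/9) = 12*(1/9) = 4/3 ≈ 1.3333)
r = 4/3 ≈ 1.3333
J(f) = -168 + sqrt(21 + f) (J(f) = sqrt(f + 21) - 1*168 = sqrt(21 + f) - 168 = -168 + sqrt(21 + f))
(J(r) + 15868) + y(37) = ((-168 + sqrt(21 + 4/3)) + 15868) + 37 = ((-168 + sqrt(67/3)) + 15868) + 37 = ((-168 + sqrt(201)/3) + 15868) + 37 = (15700 + sqrt(201)/3) + 37 = 15737 + sqrt(201)/3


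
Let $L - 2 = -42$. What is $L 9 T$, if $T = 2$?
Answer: $-720$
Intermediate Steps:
$L = -40$ ($L = 2 - 42 = -40$)
$L 9 T = \left(-40\right) 9 \cdot 2 = \left(-360\right) 2 = -720$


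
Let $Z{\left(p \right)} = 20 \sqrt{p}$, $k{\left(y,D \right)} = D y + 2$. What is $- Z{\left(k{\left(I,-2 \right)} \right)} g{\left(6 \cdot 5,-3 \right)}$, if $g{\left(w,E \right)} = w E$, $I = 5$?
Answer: $3600 i \sqrt{2} \approx 5091.2 i$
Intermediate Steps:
$g{\left(w,E \right)} = E w$
$k{\left(y,D \right)} = 2 + D y$
$- Z{\left(k{\left(I,-2 \right)} \right)} g{\left(6 \cdot 5,-3 \right)} = - 20 \sqrt{2 - 10} \left(- 3 \cdot 6 \cdot 5\right) = - 20 \sqrt{2 - 10} \left(\left(-3\right) 30\right) = - 20 \sqrt{-8} \left(-90\right) = - 20 \cdot 2 i \sqrt{2} \left(-90\right) = - 40 i \sqrt{2} \left(-90\right) = - \left(-3600\right) i \sqrt{2} = 3600 i \sqrt{2}$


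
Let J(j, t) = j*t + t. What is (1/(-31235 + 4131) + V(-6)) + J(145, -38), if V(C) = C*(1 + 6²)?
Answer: -156390081/27104 ≈ -5770.0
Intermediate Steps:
J(j, t) = t + j*t
V(C) = 37*C (V(C) = C*(1 + 36) = C*37 = 37*C)
(1/(-31235 + 4131) + V(-6)) + J(145, -38) = (1/(-31235 + 4131) + 37*(-6)) - 38*(1 + 145) = (1/(-27104) - 222) - 38*146 = (-1/27104 - 222) - 5548 = -6017089/27104 - 5548 = -156390081/27104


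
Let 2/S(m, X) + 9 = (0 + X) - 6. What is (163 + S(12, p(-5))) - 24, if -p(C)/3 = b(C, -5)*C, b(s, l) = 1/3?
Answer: 694/5 ≈ 138.80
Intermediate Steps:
b(s, l) = 1/3
p(C) = -C
S(m, X) = 2/(-15 + X) (S(m, X) = 2/(-9 + ((0 + X) - 6)) = 2/(-9 + (X - 6)) = 2/(-9 + (-6 + X)) = 2/(-15 + X))
(163 + S(12, p(-5))) - 24 = (163 + 2/(-15 - 1*(-5))) - 24 = (163 + 2/(-15 + 5)) - 24 = (163 + 2/(-10)) - 24 = (163 + 2*(-1/10)) - 24 = (163 - 1/5) - 24 = 814/5 - 24 = 694/5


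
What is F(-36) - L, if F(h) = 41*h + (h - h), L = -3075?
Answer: 1599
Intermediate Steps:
F(h) = 41*h (F(h) = 41*h + 0 = 41*h)
F(-36) - L = 41*(-36) - 1*(-3075) = -1476 + 3075 = 1599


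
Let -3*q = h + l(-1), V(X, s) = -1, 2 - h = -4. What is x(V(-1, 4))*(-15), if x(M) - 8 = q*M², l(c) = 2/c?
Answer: -100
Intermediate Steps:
h = 6 (h = 2 - 1*(-4) = 2 + 4 = 6)
q = -4/3 (q = -(6 + 2/(-1))/3 = -(6 + 2*(-1))/3 = -(6 - 2)/3 = -⅓*4 = -4/3 ≈ -1.3333)
x(M) = 8 - 4*M²/3
x(V(-1, 4))*(-15) = (8 - 4/3*(-1)²)*(-15) = (8 - 4/3*1)*(-15) = (8 - 4/3)*(-15) = (20/3)*(-15) = -100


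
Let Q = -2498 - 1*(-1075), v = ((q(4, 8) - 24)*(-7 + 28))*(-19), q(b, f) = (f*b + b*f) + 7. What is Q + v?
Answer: -20176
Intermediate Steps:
q(b, f) = 7 + 2*b*f (q(b, f) = (b*f + b*f) + 7 = 2*b*f + 7 = 7 + 2*b*f)
v = -18753 (v = (((7 + 2*4*8) - 24)*(-7 + 28))*(-19) = (((7 + 64) - 24)*21)*(-19) = ((71 - 24)*21)*(-19) = (47*21)*(-19) = 987*(-19) = -18753)
Q = -1423 (Q = -2498 + 1075 = -1423)
Q + v = -1423 - 18753 = -20176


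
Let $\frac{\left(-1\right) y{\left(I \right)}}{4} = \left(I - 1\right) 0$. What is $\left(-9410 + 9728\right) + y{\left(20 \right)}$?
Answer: $318$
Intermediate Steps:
$y{\left(I \right)} = 0$ ($y{\left(I \right)} = - 4 \left(I - 1\right) 0 = - 4 \left(-1 + I\right) 0 = \left(-4\right) 0 = 0$)
$\left(-9410 + 9728\right) + y{\left(20 \right)} = \left(-9410 + 9728\right) + 0 = 318 + 0 = 318$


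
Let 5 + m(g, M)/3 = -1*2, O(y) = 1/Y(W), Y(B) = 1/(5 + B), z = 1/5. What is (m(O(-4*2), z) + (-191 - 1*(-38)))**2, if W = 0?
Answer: 30276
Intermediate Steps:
z = 1/5 ≈ 0.20000
O(y) = 5 (O(y) = 1/(1/(5 + 0)) = 1/(1/5) = 5)
m(g, M) = -21 (m(g, M) = -15 + 3*(-1*2) = -15 + 3*(-2) = -15 - 6 = -21)
(m(O(-4*2), z) + (-191 - 1*(-38)))**2 = (-21 + (-191 - 1*(-38)))**2 = (-21 + (-191 + 38))**2 = (-21 - 153)**2 = (-174)**2 = 30276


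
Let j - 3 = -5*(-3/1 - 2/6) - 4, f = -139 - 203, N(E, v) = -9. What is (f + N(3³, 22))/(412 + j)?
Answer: -1053/1283 ≈ -0.82073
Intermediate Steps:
f = -342
j = 47/3 (j = 3 + (-5*(-3/1 - 2/6) - 4) = 3 + (-5*(-3*1 - 2*⅙) - 4) = 3 + (-5*(-3 - ⅓) - 4) = 3 + (-5*(-10/3) - 4) = 3 + (50/3 - 4) = 3 + 38/3 = 47/3 ≈ 15.667)
(f + N(3³, 22))/(412 + j) = (-342 - 9)/(412 + 47/3) = -351/1283/3 = -351*3/1283 = -1053/1283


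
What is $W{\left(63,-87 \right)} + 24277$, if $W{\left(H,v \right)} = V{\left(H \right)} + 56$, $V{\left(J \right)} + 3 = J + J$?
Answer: $24456$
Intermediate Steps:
$V{\left(J \right)} = -3 + 2 J$ ($V{\left(J \right)} = -3 + \left(J + J\right) = -3 + 2 J$)
$W{\left(H,v \right)} = 53 + 2 H$ ($W{\left(H,v \right)} = \left(-3 + 2 H\right) + 56 = 53 + 2 H$)
$W{\left(63,-87 \right)} + 24277 = \left(53 + 2 \cdot 63\right) + 24277 = \left(53 + 126\right) + 24277 = 179 + 24277 = 24456$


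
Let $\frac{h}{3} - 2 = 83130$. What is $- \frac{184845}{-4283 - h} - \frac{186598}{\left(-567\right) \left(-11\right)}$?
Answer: $- \frac{46183115777}{1582195923} \approx -29.189$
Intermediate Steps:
$h = 249396$ ($h = 6 + 3 \cdot 83130 = 6 + 249390 = 249396$)
$- \frac{184845}{-4283 - h} - \frac{186598}{\left(-567\right) \left(-11\right)} = - \frac{184845}{-4283 - 249396} - \frac{186598}{\left(-567\right) \left(-11\right)} = - \frac{184845}{-4283 - 249396} - \frac{186598}{6237} = - \frac{184845}{-253679} - \frac{186598}{6237} = \left(-184845\right) \left(- \frac{1}{253679}\right) - \frac{186598}{6237} = \frac{184845}{253679} - \frac{186598}{6237} = - \frac{46183115777}{1582195923}$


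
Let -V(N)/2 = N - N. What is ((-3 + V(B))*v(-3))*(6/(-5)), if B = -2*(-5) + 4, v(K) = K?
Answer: -54/5 ≈ -10.800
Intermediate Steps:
B = 14 (B = 10 + 4 = 14)
V(N) = 0 (V(N) = -2*(N - N) = -2*0 = 0)
((-3 + V(B))*v(-3))*(6/(-5)) = ((-3 + 0)*(-3))*(6/(-5)) = (-3*(-3))*(6*(-1/5)) = 9*(-6/5) = -54/5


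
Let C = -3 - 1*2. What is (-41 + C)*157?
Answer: -7222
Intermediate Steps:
C = -5 (C = -3 - 2 = -5)
(-41 + C)*157 = (-41 - 5)*157 = -46*157 = -7222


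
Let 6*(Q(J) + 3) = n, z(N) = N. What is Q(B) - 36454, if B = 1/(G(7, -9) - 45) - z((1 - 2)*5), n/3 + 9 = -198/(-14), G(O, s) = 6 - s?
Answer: -255181/7 ≈ -36454.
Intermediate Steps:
n = 108/7 (n = -27 + 3*(-198/(-14)) = -27 + 3*(-198*(-1/14)) = -27 + 3*(99/7) = -27 + 297/7 = 108/7 ≈ 15.429)
B = 149/30 (B = 1/((6 - 1*(-9)) - 45) - (1 - 2)*5 = 1/((6 + 9) - 45) - (-1)*5 = 1/(15 - 45) - 1*(-5) = 1/(-30) + 5 = -1/30 + 5 = 149/30 ≈ 4.9667)
Q(J) = -3/7 (Q(J) = -3 + (⅙)*(108/7) = -3 + 18/7 = -3/7)
Q(B) - 36454 = -3/7 - 36454 = -255181/7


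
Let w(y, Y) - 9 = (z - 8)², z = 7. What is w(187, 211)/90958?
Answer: 5/45479 ≈ 0.00010994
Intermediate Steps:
w(y, Y) = 10 (w(y, Y) = 9 + (7 - 8)² = 9 + (-1)² = 9 + 1 = 10)
w(187, 211)/90958 = 10/90958 = 10*(1/90958) = 5/45479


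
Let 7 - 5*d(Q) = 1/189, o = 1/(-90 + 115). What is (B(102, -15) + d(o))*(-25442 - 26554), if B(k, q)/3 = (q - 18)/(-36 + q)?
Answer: -132859684/765 ≈ -1.7367e+5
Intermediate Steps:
o = 1/25 ≈ 0.040000
B(k, q) = 3*(-18 + q)/(-36 + q) (B(k, q) = 3*((q - 18)/(-36 + q)) = 3*((-18 + q)/(-36 + q)) = 3*(-18 + q)/(-36 + q))
d(Q) = 1322/945 (d(Q) = 7/5 - ⅕/189 = 7/5 - ⅕*1/189 = 7/5 - 1/945 = 1322/945)
(B(102, -15) + d(o))*(-25442 - 26554) = (3*(-18 - 15)/(-36 - 15) + 1322/945)*(-25442 - 26554) = (3*(-33)/(-51) + 1322/945)*(-51996) = (3*(-1/51)*(-33) + 1322/945)*(-51996) = (33/17 + 1322/945)*(-51996) = (53659/16065)*(-51996) = -132859684/765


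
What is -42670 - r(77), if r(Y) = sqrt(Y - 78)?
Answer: -42670 - I ≈ -42670.0 - 1.0*I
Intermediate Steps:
r(Y) = sqrt(-78 + Y)
-42670 - r(77) = -42670 - sqrt(-78 + 77) = -42670 - sqrt(-1) = -42670 - I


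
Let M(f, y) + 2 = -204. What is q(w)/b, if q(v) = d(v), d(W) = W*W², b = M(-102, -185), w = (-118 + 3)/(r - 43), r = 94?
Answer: 1520875/27326106 ≈ 0.055656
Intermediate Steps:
M(f, y) = -206 (M(f, y) = -2 - 204 = -206)
w = -115/51 (w = (-118 + 3)/(94 - 43) = -115/51 ≈ -2.2549)
b = -206
d(W) = W³
q(v) = v³
q(w)/b = (-115/51)³/(-206) = -1520875/132651*(-1/206) = 1520875/27326106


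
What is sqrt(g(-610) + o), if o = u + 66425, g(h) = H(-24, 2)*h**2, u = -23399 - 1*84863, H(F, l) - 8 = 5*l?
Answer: sqrt(6655963) ≈ 2579.9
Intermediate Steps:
H(F, l) = 8 + 5*l
u = -108262 (u = -23399 - 84863 = -108262)
g(h) = 18*h**2 (g(h) = (8 + 5*2)*h**2 = (8 + 10)*h**2 = 18*h**2)
o = -41837 (o = -108262 + 66425 = -41837)
sqrt(g(-610) + o) = sqrt(18*(-610)**2 - 41837) = sqrt(18*372100 - 41837) = sqrt(6697800 - 41837) = sqrt(6655963)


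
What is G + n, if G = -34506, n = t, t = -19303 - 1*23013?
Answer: -76822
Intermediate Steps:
t = -42316 (t = -19303 - 23013 = -42316)
n = -42316
G + n = -34506 - 42316 = -76822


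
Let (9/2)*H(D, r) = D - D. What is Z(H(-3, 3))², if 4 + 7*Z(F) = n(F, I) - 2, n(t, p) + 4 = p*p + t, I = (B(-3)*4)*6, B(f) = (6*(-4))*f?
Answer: 8916040728676/49 ≈ 1.8196e+11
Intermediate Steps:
B(f) = -24*f
I = 1728 (I = (-24*(-3)*4)*6 = (72*4)*6 = 288*6 = 1728)
n(t, p) = -4 + t + p² (n(t, p) = -4 + (p*p + t) = -4 + (p² + t) = -4 + (t + p²) = -4 + t + p²)
H(D, r) = 0 (H(D, r) = 2*(D - D)/9 = (2/9)*0 = 0)
Z(F) = 2985974/7 + F/7 (Z(F) = -4/7 + ((-4 + F + 1728²) - 2)/7 = -4/7 + ((-4 + F + 2985984) - 2)/7 = -4/7 + ((2985980 + F) - 2)/7 = -4/7 + (2985978 + F)/7 = -4/7 + (2985978/7 + F/7) = 2985974/7 + F/7)
Z(H(-3, 3))² = (2985974/7 + (⅐)*0)² = (2985974/7 + 0)² = (2985974/7)² = 8916040728676/49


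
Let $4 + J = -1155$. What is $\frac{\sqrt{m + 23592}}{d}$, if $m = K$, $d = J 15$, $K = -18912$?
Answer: $- \frac{2 \sqrt{130}}{5795} \approx -0.003935$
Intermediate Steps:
$J = -1159$ ($J = -4 - 1155 = -1159$)
$d = -17385$ ($d = \left(-1159\right) 15 = -17385$)
$m = -18912$
$\frac{\sqrt{m + 23592}}{d} = \frac{\sqrt{-18912 + 23592}}{-17385} = \sqrt{4680} \left(- \frac{1}{17385}\right) = 6 \sqrt{130} \left(- \frac{1}{17385}\right) = - \frac{2 \sqrt{130}}{5795}$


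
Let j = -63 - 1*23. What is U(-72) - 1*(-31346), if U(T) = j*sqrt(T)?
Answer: 31346 - 516*I*sqrt(2) ≈ 31346.0 - 729.73*I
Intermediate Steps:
j = -86 (j = -63 - 23 = -86)
U(T) = -86*sqrt(T)
U(-72) - 1*(-31346) = -516*I*sqrt(2) - 1*(-31346) = -516*I*sqrt(2) + 31346 = 31346 - 516*I*sqrt(2)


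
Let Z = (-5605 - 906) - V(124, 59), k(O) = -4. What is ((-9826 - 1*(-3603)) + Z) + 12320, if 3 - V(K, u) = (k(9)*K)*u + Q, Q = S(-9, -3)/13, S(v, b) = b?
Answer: -385856/13 ≈ -29681.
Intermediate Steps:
Q = -3/13 ≈ -0.23077
V(K, u) = 42/13 + 4*K*u (V(K, u) = 3 - ((-4*K)*u - 3/13) = 3 - (-4*K*u - 3/13) = 3 - (-3/13 - 4*K*u) = 3 + (3/13 + 4*K*u) = 42/13 + 4*K*u)
Z = -465117/13 (Z = (-5605 - 906) - (42/13 + 4*124*59) = -6511 - (42/13 + 29264) = -6511 - 1*380474/13 = -6511 - 380474/13 = -465117/13 ≈ -35778.)
((-9826 - 1*(-3603)) + Z) + 12320 = ((-9826 - 1*(-3603)) - 465117/13) + 12320 = ((-9826 + 3603) - 465117/13) + 12320 = (-6223 - 465117/13) + 12320 = -546016/13 + 12320 = -385856/13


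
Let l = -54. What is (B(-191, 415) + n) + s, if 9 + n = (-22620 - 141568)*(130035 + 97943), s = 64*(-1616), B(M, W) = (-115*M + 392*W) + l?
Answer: -37431170706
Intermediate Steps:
B(M, W) = -54 - 115*M + 392*W (B(M, W) = (-115*M + 392*W) - 54 = -54 - 115*M + 392*W)
s = -103424
n = -37431251873 (n = -9 + (-22620 - 141568)*(130035 + 97943) = -9 - 164188*227978 = -9 - 37431251864 = -37431251873)
(B(-191, 415) + n) + s = ((-54 - 115*(-191) + 392*415) - 37431251873) - 103424 = ((-54 + 21965 + 162680) - 37431251873) - 103424 = (184591 - 37431251873) - 103424 = -37431067282 - 103424 = -37431170706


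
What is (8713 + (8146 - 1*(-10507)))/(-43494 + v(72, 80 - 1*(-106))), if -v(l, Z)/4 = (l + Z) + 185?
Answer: -13683/22633 ≈ -0.60456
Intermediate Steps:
v(l, Z) = -740 - 4*Z - 4*l (v(l, Z) = -4*((l + Z) + 185) = -4*((Z + l) + 185) = -4*(185 + Z + l) = -740 - 4*Z - 4*l)
(8713 + (8146 - 1*(-10507)))/(-43494 + v(72, 80 - 1*(-106))) = (8713 + (8146 - 1*(-10507)))/(-43494 + (-740 - 4*(80 - 1*(-106)) - 4*72)) = (8713 + (8146 + 10507))/(-43494 + (-740 - 4*(80 + 106) - 288)) = (8713 + 18653)/(-43494 + (-740 - 4*186 - 288)) = 27366/(-43494 + (-740 - 744 - 288)) = 27366/(-43494 - 1772) = 27366/(-45266) = 27366*(-1/45266) = -13683/22633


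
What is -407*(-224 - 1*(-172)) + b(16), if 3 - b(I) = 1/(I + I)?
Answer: 677343/32 ≈ 21167.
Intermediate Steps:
b(I) = 3 - 1/(2*I) (b(I) = 3 - 1/(I + I) = 3 - 1/(2*I))
-407*(-224 - 1*(-172)) + b(16) = -407*(-224 - 1*(-172)) + (3 - 1/2/16) = -407*(-224 + 172) + (3 - 1/2*1/16) = -407*(-52) + (3 - 1/32) = 21164 + 95/32 = 677343/32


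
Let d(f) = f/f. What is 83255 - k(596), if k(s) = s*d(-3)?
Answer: 82659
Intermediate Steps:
d(f) = 1
k(s) = s (k(s) = s*1 = s)
83255 - k(596) = 83255 - 1*596 = 83255 - 596 = 82659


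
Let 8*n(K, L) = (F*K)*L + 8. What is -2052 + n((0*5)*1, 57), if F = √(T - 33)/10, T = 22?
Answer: -2051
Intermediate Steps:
F = I*√11/10 (F = √(22 - 33)/10 = √(-11)*(⅒) = (I*√11)*(⅒) = I*√11/10 ≈ 0.33166*I)
n(K, L) = 1 + I*K*L*√11/80 (n(K, L) = (((I*√11/10)*K)*L + 8)/8 = ((I*K*√11/10)*L + 8)/8 = (I*K*L*√11/10 + 8)/8 = (8 + I*K*L*√11/10)/8 = 1 + I*K*L*√11/80)
-2052 + n((0*5)*1, 57) = -2052 + (1 + (1/80)*I*((0*5)*1)*57*√11) = -2052 + (1 + (1/80)*I*(0*1)*57*√11) = -2052 + (1 + (1/80)*I*0*57*√11) = -2052 + (1 + 0) = -2052 + 1 = -2051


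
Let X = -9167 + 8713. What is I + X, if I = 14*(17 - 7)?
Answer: -314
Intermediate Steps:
I = 140 (I = 14*10 = 140)
X = -454
I + X = 140 - 454 = -314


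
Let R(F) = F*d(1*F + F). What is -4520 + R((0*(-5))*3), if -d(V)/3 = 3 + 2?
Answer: -4520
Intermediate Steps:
d(V) = -15 (d(V) = -3*(3 + 2) = -3*5 = -15)
R(F) = -15*F (R(F) = F*(-15) = -15*F)
-4520 + R((0*(-5))*3) = -4520 - 15*0*(-5)*3 = -4520 - 0*3 = -4520 - 15*0 = -4520 + 0 = -4520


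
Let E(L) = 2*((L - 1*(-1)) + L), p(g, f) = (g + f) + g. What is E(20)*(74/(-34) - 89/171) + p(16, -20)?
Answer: -607996/2907 ≈ -209.15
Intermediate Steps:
p(g, f) = f + 2*g (p(g, f) = (f + g) + g = f + 2*g)
E(L) = 2 + 4*L (E(L) = 2*((L + 1) + L) = 2*((1 + L) + L) = 2*(1 + 2*L) = 2 + 4*L)
E(20)*(74/(-34) - 89/171) + p(16, -20) = (2 + 4*20)*(74/(-34) - 89/171) + (-20 + 2*16) = (2 + 80)*(74*(-1/34) - 89*1/171) + (-20 + 32) = 82*(-37/17 - 89/171) + 12 = 82*(-7840/2907) + 12 = -642880/2907 + 12 = -607996/2907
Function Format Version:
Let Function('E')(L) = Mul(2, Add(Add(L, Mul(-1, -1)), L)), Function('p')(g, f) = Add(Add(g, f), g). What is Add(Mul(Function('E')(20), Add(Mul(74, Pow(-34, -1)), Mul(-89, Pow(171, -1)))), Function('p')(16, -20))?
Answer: Rational(-607996, 2907) ≈ -209.15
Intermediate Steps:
Function('p')(g, f) = Add(f, Mul(2, g)) (Function('p')(g, f) = Add(Add(f, g), g) = Add(f, Mul(2, g)))
Function('E')(L) = Add(2, Mul(4, L)) (Function('E')(L) = Mul(2, Add(Add(L, 1), L)) = Mul(2, Add(Add(1, L), L)) = Mul(2, Add(1, Mul(2, L))) = Add(2, Mul(4, L)))
Add(Mul(Function('E')(20), Add(Mul(74, Pow(-34, -1)), Mul(-89, Pow(171, -1)))), Function('p')(16, -20)) = Add(Mul(Add(2, Mul(4, 20)), Add(Mul(74, Pow(-34, -1)), Mul(-89, Pow(171, -1)))), Add(-20, Mul(2, 16))) = Add(Mul(Add(2, 80), Add(Mul(74, Rational(-1, 34)), Mul(-89, Rational(1, 171)))), Add(-20, 32)) = Add(Mul(82, Add(Rational(-37, 17), Rational(-89, 171))), 12) = Add(Mul(82, Rational(-7840, 2907)), 12) = Add(Rational(-642880, 2907), 12) = Rational(-607996, 2907)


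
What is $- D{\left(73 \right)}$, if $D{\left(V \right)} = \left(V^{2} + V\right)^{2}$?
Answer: $-29181604$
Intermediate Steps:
$D{\left(V \right)} = \left(V + V^{2}\right)^{2}$
$- D{\left(73 \right)} = - 73^{2} \left(1 + 73\right)^{2} = - 5329 \cdot 74^{2} = - 5329 \cdot 5476 = \left(-1\right) 29181604 = -29181604$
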